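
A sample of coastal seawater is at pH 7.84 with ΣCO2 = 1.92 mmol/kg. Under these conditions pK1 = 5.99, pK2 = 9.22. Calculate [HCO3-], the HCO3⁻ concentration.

[HCO3⁻] = 1.82 mmol/kg

α₁ = 1 / (1 + [H⁺]/K1 + K2/[H⁺]) = 1 / (1 + 10^-1.85 + 10^-1.38)
   = 1 / (1 + 0.014125 + 0.041687) = 1/1.0558 = 0.9471
[HCO3⁻] = α₁ × DIC = 0.9471 × 1.92 = 1.82 mmol/kg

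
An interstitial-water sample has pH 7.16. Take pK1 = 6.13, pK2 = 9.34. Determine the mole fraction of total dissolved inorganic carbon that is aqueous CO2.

α₀ = 1 / (1 + K1/[H⁺] + K1K2/[H⁺]²) = 1 / (1 + 10^+1.03 + 10^-1.15)
   = 1 / (1 + 10.715 + 0.070795) = 1/11.786 = 0.08485

α₀ = 0.0848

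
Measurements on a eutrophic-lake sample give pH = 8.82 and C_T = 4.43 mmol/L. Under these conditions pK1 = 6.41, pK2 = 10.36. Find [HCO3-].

α₁ = 1 / (1 + [H⁺]/K1 + K2/[H⁺]) = 1 / (1 + 10^-2.41 + 10^-1.54)
   = 1 / (1 + 0.0038905 + 0.028840) = 1/1.0327 = 0.9683
[HCO3⁻] = α₁ × DIC = 0.9683 × 4.43 = 4.29 mmol/L

[HCO3⁻] = 4.29 mmol/L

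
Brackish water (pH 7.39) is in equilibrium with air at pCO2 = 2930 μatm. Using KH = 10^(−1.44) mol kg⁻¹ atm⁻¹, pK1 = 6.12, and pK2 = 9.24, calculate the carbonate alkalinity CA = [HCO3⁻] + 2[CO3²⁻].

[CO2*] = KH · pCO2 = 10^(−1.44) × 2930×10^-6 = 1.064×10^-4 mol/kg
α₀ = 1/(1 + K1/[H⁺] + K1K2/[H⁺]²) = 1/(1 + 10^+1.27 + 10^-0.58) = 0.05029
DIC = [CO2*]/α₀ = 1.064×10^-4 / 0.05029 = 2.115 mmol/kg
CA = (α₁ + 2α₂)·DIC = (0.9365 + 2×0.01323) × 2.115 = 2.04 mmol/kg

CA = 2.04 mmol/kg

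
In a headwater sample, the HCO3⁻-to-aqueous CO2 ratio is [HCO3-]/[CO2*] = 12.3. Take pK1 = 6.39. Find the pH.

From K1 = [H⁺][HCO3-]/[CO2*]:  pH = pK1 + log₁₀([HCO3-]/[CO2*])
log₁₀(12.3) = +1.090
pH = 6.39 + (+1.090) = 7.48

pH = 7.48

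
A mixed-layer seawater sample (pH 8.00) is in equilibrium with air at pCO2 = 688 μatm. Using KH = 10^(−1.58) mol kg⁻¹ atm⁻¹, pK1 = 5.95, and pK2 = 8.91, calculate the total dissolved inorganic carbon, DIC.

DIC = 2.30 mmol/kg

[CO2*] = KH · pCO2 = 10^(−1.58) × 688×10^-6 = 1.810×10^-5 mol/kg
α₀ = 1/(1 + K1/[H⁺] + K1K2/[H⁺]²) = 1/(1 + 10^+2.05 + 10^+1.14) = 0.007874
DIC = [CO2*]/α₀ = 1.810×10^-5 / 0.007874 = 2.30 mmol/kg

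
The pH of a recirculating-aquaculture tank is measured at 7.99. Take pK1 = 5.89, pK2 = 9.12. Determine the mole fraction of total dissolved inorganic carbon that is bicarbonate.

α₁ = 1 / (1 + [H⁺]/K1 + K2/[H⁺]) = 1 / (1 + 10^-2.10 + 10^-1.13)
   = 1 / (1 + 0.0079433 + 0.074131) = 1/1.0821 = 0.9242

α₁ = 0.924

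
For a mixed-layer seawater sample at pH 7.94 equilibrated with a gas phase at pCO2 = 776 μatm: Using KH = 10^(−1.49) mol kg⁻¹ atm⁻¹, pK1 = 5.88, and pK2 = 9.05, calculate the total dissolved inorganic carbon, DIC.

[CO2*] = KH · pCO2 = 10^(−1.49) × 776×10^-6 = 2.511×10^-5 mol/kg
α₀ = 1/(1 + K1/[H⁺] + K1K2/[H⁺]²) = 1/(1 + 10^+2.06 + 10^+0.95) = 0.008017
DIC = [CO2*]/α₀ = 2.511×10^-5 / 0.008017 = 3.13 mmol/kg

DIC = 3.13 mmol/kg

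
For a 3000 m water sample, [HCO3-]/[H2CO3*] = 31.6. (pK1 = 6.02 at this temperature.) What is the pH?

pH = 7.52

From K1 = [H⁺][HCO3-]/[H2CO3*]:  pH = pK1 + log₁₀([HCO3-]/[H2CO3*])
log₁₀(31.6) = +1.500
pH = 6.02 + (+1.500) = 7.52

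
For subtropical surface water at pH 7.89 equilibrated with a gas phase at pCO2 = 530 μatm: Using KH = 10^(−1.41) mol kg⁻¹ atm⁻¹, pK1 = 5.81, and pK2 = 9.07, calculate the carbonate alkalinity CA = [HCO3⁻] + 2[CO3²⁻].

[CO2*] = KH · pCO2 = 10^(−1.41) × 530×10^-6 = 2.062×10^-5 mol/kg
α₀ = 1/(1 + K1/[H⁺] + K1K2/[H⁺]²) = 1/(1 + 10^+2.08 + 10^+0.90) = 0.007742
DIC = [CO2*]/α₀ = 2.062×10^-5 / 0.007742 = 2.663 mmol/kg
CA = (α₁ + 2α₂)·DIC = (0.9308 + 2×0.06149) × 2.663 = 2.81 mmol/kg

CA = 2.81 mmol/kg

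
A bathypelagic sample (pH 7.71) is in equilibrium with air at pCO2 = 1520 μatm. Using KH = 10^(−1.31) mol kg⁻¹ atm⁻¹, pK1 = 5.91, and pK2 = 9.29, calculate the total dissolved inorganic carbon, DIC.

DIC = 4.90 mmol/kg

[CO2*] = KH · pCO2 = 10^(−1.31) × 1520×10^-6 = 7.445×10^-5 mol/kg
α₀ = 1/(1 + K1/[H⁺] + K1K2/[H⁺]²) = 1/(1 + 10^+1.80 + 10^+0.22) = 0.01521
DIC = [CO2*]/α₀ = 7.445×10^-5 / 0.01521 = 4.90 mmol/kg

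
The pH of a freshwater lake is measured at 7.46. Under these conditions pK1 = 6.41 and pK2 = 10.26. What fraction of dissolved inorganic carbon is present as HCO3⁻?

α₁ = 1 / (1 + [H⁺]/K1 + K2/[H⁺]) = 1 / (1 + 10^-1.05 + 10^-2.80)
   = 1 / (1 + 0.089125 + 0.0015849) = 1/1.0907 = 0.9168

α₁ = 0.917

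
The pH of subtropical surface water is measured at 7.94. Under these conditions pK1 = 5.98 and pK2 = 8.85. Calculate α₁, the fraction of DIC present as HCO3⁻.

α₁ = 0.882

α₁ = 1 / (1 + [H⁺]/K1 + K2/[H⁺]) = 1 / (1 + 10^-1.96 + 10^-0.91)
   = 1 / (1 + 0.010965 + 0.12303) = 1/1.1340 = 0.8818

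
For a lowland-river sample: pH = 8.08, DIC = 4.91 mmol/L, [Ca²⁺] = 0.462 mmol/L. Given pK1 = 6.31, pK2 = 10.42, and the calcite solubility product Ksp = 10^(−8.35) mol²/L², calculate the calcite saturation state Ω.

Ω = 2.27

α₂ = 1 / (1 + [H⁺]/K2 + [H⁺]²/(K1K2)) = 1 / (1 + 10^+2.34 + 10^+0.57)
   = 1 / (1 + 218.78 + 3.7154) = 1/223.49 = 0.004474
[CO3²⁻] = α₂ × DIC = 0.004474 × 4.91 = 0.02197 mmol/L
Ksp = 10^(−8.35) = 4.467×10^-9
Ω = [Ca²⁺][CO3²⁻]/Ksp = (0.462×10^-3)(2.197×10^-5) / 4.467×10^-9 = 2.27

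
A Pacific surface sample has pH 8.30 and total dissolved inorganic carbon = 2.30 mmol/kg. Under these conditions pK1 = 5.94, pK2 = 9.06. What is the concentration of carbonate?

[CO3²⁻] = 0.339 mmol/kg

α₂ = 1 / (1 + [H⁺]/K2 + [H⁺]²/(K1K2)) = 1 / (1 + 10^+0.76 + 10^-1.60)
   = 1 / (1 + 5.7544 + 0.025119) = 1/6.7795 = 0.1475
[CO3²⁻] = α₂ × DIC = 0.1475 × 2.30 = 0.339 mmol/kg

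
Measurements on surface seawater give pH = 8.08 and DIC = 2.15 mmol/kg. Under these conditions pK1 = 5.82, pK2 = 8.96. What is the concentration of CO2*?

α₀ = 1 / (1 + K1/[H⁺] + K1K2/[H⁺]²) = 1 / (1 + 10^+2.26 + 10^+1.38)
   = 1 / (1 + 181.97 + 23.988) = 1/206.96 = 0.004832
[CO2*] = α₀ × DIC = 0.004832 × 2.15 = 0.0104 mmol/kg = 10.4 μmol/kg

[CO2*] = 10.4 μmol/kg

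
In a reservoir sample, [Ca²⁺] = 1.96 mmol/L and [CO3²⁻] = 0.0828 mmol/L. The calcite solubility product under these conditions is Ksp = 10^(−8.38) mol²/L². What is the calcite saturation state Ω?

Ksp = 10^(−8.38) = 4.169×10^-9
Ω = [Ca²⁺][CO3²⁻]/Ksp = (1.96×10^-3)(0.0828×10^-3) / 4.169×10^-9 = 38.9

Ω = 38.9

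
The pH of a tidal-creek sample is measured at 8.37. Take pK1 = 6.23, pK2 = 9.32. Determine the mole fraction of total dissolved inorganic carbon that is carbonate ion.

α₂ = 1 / (1 + [H⁺]/K2 + [H⁺]²/(K1K2)) = 1 / (1 + 10^+0.95 + 10^-1.19)
   = 1 / (1 + 8.9125 + 0.064565) = 1/9.9771 = 0.1002

α₂ = 0.100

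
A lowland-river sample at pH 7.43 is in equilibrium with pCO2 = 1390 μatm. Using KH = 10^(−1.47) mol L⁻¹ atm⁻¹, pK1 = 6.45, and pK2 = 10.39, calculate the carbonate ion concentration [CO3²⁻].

[CO3²⁻] = 0.493 μmol/L

[CO2*] = KH · pCO2 = 10^(−1.47) × 1390×10^-6 = 4.710×10^-5 mol/L
α₀ = 1/(1 + K1/[H⁺] + K1K2/[H⁺]²) = 1/(1 + 10^+0.98 + 10^-1.98) = 0.09469
DIC = [CO2*]/α₀ = 4.710×10^-5 / 0.09469 = 0.4974 mmol/L
[CO3²⁻] = α₂·DIC; α₂ = 0.0009916, so [CO3²⁻] = 0.0009916 × 0.4974 = 0.000493 mmol/L = 0.493 μmol/L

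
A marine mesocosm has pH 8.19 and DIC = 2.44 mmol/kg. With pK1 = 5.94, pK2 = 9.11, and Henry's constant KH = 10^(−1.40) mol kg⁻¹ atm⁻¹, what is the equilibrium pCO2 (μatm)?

pCO2 = 306 μatm

α₀ = 1 / (1 + K1/[H⁺] + K1K2/[H⁺]²) = 1 / (1 + 10^+2.25 + 10^+1.33)
   = 1 / (1 + 177.83 + 21.380) = 1/200.21 = 0.004995
[CO2*] = α₀ × DIC = 0.004995 × 2.44 = 0.01219 mmol/kg = 12.19 μmol/kg
pCO2 = [CO2*]/KH = 1.219×10^-5 / 3.981×10^-2 = 306 μatm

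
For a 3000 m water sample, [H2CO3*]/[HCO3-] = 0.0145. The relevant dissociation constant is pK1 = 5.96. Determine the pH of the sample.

From K1 = [H⁺][HCO3-]/[H2CO3*]:  pH = pK1 − log₁₀([H2CO3*]/[HCO3-])
log₁₀(0.0145) = -1.839
pH = 5.96 − (-1.839) = 7.80

pH = 7.80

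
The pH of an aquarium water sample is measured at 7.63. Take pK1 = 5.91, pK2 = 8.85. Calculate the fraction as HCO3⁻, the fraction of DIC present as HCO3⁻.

α₁ = 1 / (1 + [H⁺]/K1 + K2/[H⁺]) = 1 / (1 + 10^-1.72 + 10^-1.22)
   = 1 / (1 + 0.019055 + 0.060256) = 1/1.0793 = 0.9265

α₁ = 0.927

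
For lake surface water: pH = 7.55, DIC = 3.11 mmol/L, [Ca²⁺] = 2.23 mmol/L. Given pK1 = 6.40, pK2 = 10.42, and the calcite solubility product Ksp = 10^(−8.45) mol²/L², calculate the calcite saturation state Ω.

α₂ = 1 / (1 + [H⁺]/K2 + [H⁺]²/(K1K2)) = 1 / (1 + 10^+2.87 + 10^+1.72)
   = 1 / (1 + 741.31 + 52.481) = 1/794.79 = 0.001258
[CO3²⁻] = α₂ × DIC = 0.001258 × 3.11 = 0.003913 mmol/L = 3.913 μmol/L
Ksp = 10^(−8.45) = 3.548×10^-9
Ω = [Ca²⁺][CO3²⁻]/Ksp = (2.23×10^-3)(3.913×10^-6) / 3.548×10^-9 = 2.46

Ω = 2.46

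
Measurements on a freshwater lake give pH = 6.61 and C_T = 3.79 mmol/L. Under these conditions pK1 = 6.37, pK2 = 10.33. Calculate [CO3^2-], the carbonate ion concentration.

[CO3²⁻] = 0.458 μmol/L

α₂ = 1 / (1 + [H⁺]/K2 + [H⁺]²/(K1K2)) = 1 / (1 + 10^+3.72 + 10^+3.48)
   = 1 / (1 + 5248.1 + 3020.0) = 1/8269.0 = 0.0001209
[CO3²⁻] = α₂ × DIC = 0.0001209 × 3.79 = 0.000458 mmol/L = 0.458 μmol/L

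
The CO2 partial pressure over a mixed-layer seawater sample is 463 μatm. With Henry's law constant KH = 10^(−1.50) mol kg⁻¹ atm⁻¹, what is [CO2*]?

KH = 10^(−1.50) = 3.162×10^-2 mol kg⁻¹ atm⁻¹
[CO2*] = KH · pCO2 = 3.162×10^-2 × 463×10^-6 atm = 1.46×10^-5 mol/kg

[CO2*] = 14.6 μmol/kg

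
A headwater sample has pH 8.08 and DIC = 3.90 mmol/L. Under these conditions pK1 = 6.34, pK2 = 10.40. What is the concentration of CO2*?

[CO2*] = 0.0694 mmol/L

α₀ = 1 / (1 + K1/[H⁺] + K1K2/[H⁺]²) = 1 / (1 + 10^+1.74 + 10^-0.58)
   = 1 / (1 + 54.954 + 0.26303) = 1/56.217 = 0.01779
[CO2*] = α₀ × DIC = 0.01779 × 3.90 = 0.0694 mmol/L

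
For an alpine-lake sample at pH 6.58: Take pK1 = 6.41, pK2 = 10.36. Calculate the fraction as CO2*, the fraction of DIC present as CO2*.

α₀ = 1 / (1 + K1/[H⁺] + K1K2/[H⁺]²) = 1 / (1 + 10^+0.17 + 10^-3.61)
   = 1 / (1 + 1.4791 + 0.00024547) = 1/2.4794 = 0.4033

α₀ = 0.403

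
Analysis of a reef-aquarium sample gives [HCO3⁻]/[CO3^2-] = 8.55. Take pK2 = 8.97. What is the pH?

From K2 = [H⁺][CO3^2-]/[HCO3⁻]:  pH = pK2 − log₁₀([HCO3⁻]/[CO3^2-])
log₁₀(8.55) = +0.932
pH = 8.97 − (+0.932) = 8.04

pH = 8.04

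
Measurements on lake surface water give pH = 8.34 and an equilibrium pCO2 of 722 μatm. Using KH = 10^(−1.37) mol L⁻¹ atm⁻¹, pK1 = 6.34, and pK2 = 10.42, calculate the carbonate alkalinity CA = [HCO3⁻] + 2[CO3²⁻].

CA = 3.13 mmol/L

[CO2*] = KH · pCO2 = 10^(−1.37) × 722×10^-6 = 3.080×10^-5 mol/L
α₀ = 1/(1 + K1/[H⁺] + K1K2/[H⁺]²) = 1/(1 + 10^+2.00 + 10^-0.08) = 0.009820
DIC = [CO2*]/α₀ = 3.080×10^-5 / 0.009820 = 3.136 mmol/L
CA = (α₁ + 2α₂)·DIC = (0.9820 + 2×0.008168) × 3.136 = 3.13 mmol/L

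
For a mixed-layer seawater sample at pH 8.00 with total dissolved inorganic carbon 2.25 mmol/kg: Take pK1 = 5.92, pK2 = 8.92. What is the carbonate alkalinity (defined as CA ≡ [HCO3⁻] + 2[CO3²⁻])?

CA = [HCO3⁻] + 2[CO3²⁻] = (α₁ + 2α₂)·DIC
At pH 8.00: [H⁺]/K1 = 10^-2.08 = 0.0083176, K2/[H⁺] = 10^-0.92 = 0.12023
α₁ = 1/(1 + 0.0083176 + 0.12023) = 1/1.1285 = 0.8861; α₂ = α₁·K2/[H⁺] = 0.1065
α₁ + 2α₂ = 1.0992
CA = 1.0992 × 2.25 = 2.47 mmol/kg

CA = 2.47 mmol/kg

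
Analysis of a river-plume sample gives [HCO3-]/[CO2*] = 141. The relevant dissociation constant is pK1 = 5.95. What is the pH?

From K1 = [H⁺][HCO3-]/[CO2*]:  pH = pK1 + log₁₀([HCO3-]/[CO2*])
log₁₀(141) = +2.149
pH = 5.95 + (+2.149) = 8.10

pH = 8.10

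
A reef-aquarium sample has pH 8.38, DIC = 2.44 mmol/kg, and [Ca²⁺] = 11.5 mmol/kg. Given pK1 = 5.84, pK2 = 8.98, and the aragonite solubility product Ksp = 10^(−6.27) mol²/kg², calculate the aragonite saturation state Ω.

Ω = 10.5

α₂ = 1 / (1 + [H⁺]/K2 + [H⁺]²/(K1K2)) = 1 / (1 + 10^+0.60 + 10^-1.94)
   = 1 / (1 + 3.9811 + 0.011482) = 1/4.9926 = 0.2003
[CO3²⁻] = α₂ × DIC = 0.2003 × 2.44 = 0.4887 mmol/kg
Ksp = 10^(−6.27) = 5.370×10^-7
Ω = [Ca²⁺][CO3²⁻]/Ksp = (11.5×10^-3)(4.887×10^-4) / 5.370×10^-7 = 10.5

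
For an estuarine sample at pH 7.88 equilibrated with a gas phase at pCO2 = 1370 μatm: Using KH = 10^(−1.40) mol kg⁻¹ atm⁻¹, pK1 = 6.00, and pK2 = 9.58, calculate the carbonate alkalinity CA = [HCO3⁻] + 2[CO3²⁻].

CA = 4.30 mmol/kg

[CO2*] = KH · pCO2 = 10^(−1.40) × 1370×10^-6 = 5.454×10^-5 mol/kg
α₀ = 1/(1 + K1/[H⁺] + K1K2/[H⁺]²) = 1/(1 + 10^+1.88 + 10^+0.18) = 0.01276
DIC = [CO2*]/α₀ = 5.454×10^-5 / 0.01276 = 4.274 mmol/kg
CA = (α₁ + 2α₂)·DIC = (0.9679 + 2×0.01931) × 4.274 = 4.30 mmol/kg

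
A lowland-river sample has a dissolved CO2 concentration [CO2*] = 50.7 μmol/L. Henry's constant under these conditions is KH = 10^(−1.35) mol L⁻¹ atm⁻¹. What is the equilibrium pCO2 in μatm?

pCO2 = 1140 μatm

KH = 10^(−1.35) = 4.467×10^-2 mol L⁻¹ atm⁻¹
pCO2 = [CO2*]/KH = 50.7×10^-6 / 4.467×10^-2 = 1.14×10^-3 atm = 1140 μatm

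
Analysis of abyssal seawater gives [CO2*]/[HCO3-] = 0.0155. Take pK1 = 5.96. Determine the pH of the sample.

From K1 = [H⁺][HCO3-]/[CO2*]:  pH = pK1 − log₁₀([CO2*]/[HCO3-])
log₁₀(0.0155) = -1.810
pH = 5.96 − (-1.810) = 7.77

pH = 7.77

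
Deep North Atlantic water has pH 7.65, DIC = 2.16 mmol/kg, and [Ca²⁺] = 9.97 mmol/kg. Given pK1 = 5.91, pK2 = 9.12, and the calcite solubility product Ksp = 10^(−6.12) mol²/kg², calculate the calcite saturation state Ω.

α₂ = 1 / (1 + [H⁺]/K2 + [H⁺]²/(K1K2)) = 1 / (1 + 10^+1.47 + 10^-0.27)
   = 1 / (1 + 29.512 + 0.53703) = 1/31.049 = 0.03221
[CO3²⁻] = α₂ × DIC = 0.03221 × 2.16 = 0.06957 mmol/kg
Ksp = 10^(−6.12) = 7.586×10^-7
Ω = [Ca²⁺][CO3²⁻]/Ksp = (9.97×10^-3)(6.957×10^-5) / 7.586×10^-7 = 0.914

Ω = 0.914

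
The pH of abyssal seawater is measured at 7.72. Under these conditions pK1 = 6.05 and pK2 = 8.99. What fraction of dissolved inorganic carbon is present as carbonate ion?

α₂ = 0.0500

α₂ = 1 / (1 + [H⁺]/K2 + [H⁺]²/(K1K2)) = 1 / (1 + 10^+1.27 + 10^-0.40)
   = 1 / (1 + 18.621 + 0.39811) = 1/20.019 = 0.04995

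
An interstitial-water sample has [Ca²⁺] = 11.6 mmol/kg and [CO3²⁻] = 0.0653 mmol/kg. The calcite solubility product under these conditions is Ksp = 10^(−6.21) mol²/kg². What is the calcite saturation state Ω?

Ω = 1.23

Ksp = 10^(−6.21) = 6.166×10^-7
Ω = [Ca²⁺][CO3²⁻]/Ksp = (11.6×10^-3)(0.0653×10^-3) / 6.166×10^-7 = 1.23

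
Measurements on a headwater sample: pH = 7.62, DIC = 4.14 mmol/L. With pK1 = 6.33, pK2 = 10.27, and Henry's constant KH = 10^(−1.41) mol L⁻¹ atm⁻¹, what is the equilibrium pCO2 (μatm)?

pCO2 = 5180 μatm

α₀ = 1 / (1 + K1/[H⁺] + K1K2/[H⁺]²) = 1 / (1 + 10^+1.29 + 10^-1.36)
   = 1 / (1 + 19.498 + 0.043652) = 1/20.542 = 0.04868
[CO2*] = α₀ × DIC = 0.04868 × 4.14 = 0.2015 mmol/L
pCO2 = [CO2*]/KH = 2.015×10^-4 / 3.890×10^-2 = 5180 μatm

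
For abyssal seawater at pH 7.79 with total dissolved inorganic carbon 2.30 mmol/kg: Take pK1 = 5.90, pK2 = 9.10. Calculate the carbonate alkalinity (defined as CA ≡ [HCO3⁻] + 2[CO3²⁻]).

CA = [HCO3⁻] + 2[CO3²⁻] = (α₁ + 2α₂)·DIC
At pH 7.79: [H⁺]/K1 = 10^-1.89 = 0.012882, K2/[H⁺] = 10^-1.31 = 0.048978
α₁ = 1/(1 + 0.012882 + 0.048978) = 1/1.0619 = 0.9417; α₂ = α₁·K2/[H⁺] = 0.04612
α₁ + 2α₂ = 1.0340
CA = 1.0340 × 2.30 = 2.38 mmol/kg

CA = 2.38 mmol/kg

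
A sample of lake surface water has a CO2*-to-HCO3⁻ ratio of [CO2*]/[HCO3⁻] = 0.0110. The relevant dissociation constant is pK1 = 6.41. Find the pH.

From K1 = [H⁺][HCO3⁻]/[CO2*]:  pH = pK1 − log₁₀([CO2*]/[HCO3⁻])
log₁₀(0.0110) = -1.959
pH = 6.41 − (-1.959) = 8.37

pH = 8.37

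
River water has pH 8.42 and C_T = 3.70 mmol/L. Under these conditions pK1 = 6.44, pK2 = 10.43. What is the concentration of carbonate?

[CO3²⁻] = 0.0354 mmol/L

α₂ = 1 / (1 + [H⁺]/K2 + [H⁺]²/(K1K2)) = 1 / (1 + 10^+2.01 + 10^+0.03)
   = 1 / (1 + 102.33 + 1.0715) = 1/104.40 = 0.009578
[CO3²⁻] = α₂ × DIC = 0.009578 × 3.70 = 0.0354 mmol/L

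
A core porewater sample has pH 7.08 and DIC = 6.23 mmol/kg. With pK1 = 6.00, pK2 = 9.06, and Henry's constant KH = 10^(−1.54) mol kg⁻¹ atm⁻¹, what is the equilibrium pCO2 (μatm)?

pCO2 = 1.64×10^4 μatm

α₀ = 1 / (1 + K1/[H⁺] + K1K2/[H⁺]²) = 1 / (1 + 10^+1.08 + 10^-0.90)
   = 1 / (1 + 12.023 + 0.12589) = 1/13.149 = 0.07605
[CO2*] = α₀ × DIC = 0.07605 × 6.23 = 0.4738 mmol/kg
pCO2 = [CO2*]/KH = 4.738×10^-4 / 2.884×10^-2 = 1.64×10^4 μatm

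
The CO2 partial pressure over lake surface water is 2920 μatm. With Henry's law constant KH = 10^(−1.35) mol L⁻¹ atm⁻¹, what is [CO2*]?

[CO2*] = 130 μmol/L

KH = 10^(−1.35) = 4.467×10^-2 mol L⁻¹ atm⁻¹
[CO2*] = KH · pCO2 = 4.467×10^-2 × 2920×10^-6 atm = 1.30×10^-4 mol/L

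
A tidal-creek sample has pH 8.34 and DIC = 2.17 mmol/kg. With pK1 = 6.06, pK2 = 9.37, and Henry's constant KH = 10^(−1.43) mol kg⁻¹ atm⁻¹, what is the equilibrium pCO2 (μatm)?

α₀ = 1 / (1 + K1/[H⁺] + K1K2/[H⁺]²) = 1 / (1 + 10^+2.28 + 10^+1.25)
   = 1 / (1 + 190.55 + 17.783) = 1/209.33 = 0.004777
[CO2*] = α₀ × DIC = 0.004777 × 2.17 = 0.01037 mmol/kg = 10.37 μmol/kg
pCO2 = [CO2*]/KH = 1.037×10^-5 / 3.715×10^-2 = 279 μatm

pCO2 = 279 μatm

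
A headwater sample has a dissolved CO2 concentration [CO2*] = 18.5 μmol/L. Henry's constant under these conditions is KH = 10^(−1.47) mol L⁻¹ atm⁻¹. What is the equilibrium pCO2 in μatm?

pCO2 = 546 μatm

KH = 10^(−1.47) = 3.388×10^-2 mol L⁻¹ atm⁻¹
pCO2 = [CO2*]/KH = 18.5×10^-6 / 3.388×10^-2 = 5.46×10^-4 atm = 546 μatm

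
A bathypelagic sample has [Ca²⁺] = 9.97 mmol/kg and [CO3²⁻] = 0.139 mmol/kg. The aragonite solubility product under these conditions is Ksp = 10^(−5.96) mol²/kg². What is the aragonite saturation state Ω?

Ω = 1.26

Ksp = 10^(−5.96) = 1.096×10^-6
Ω = [Ca²⁺][CO3²⁻]/Ksp = (9.97×10^-3)(0.139×10^-3) / 1.096×10^-6 = 1.26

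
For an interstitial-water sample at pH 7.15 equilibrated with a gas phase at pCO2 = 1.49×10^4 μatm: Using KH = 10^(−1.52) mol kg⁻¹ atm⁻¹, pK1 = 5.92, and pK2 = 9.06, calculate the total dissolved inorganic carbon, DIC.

[CO2*] = KH · pCO2 = 10^(−1.52) × 1.49×10^4×10^-6 = 4.500×10^-4 mol/kg
α₀ = 1/(1 + K1/[H⁺] + K1K2/[H⁺]²) = 1/(1 + 10^+1.23 + 10^-0.68) = 0.05497
DIC = [CO2*]/α₀ = 4.500×10^-4 / 0.05497 = 8.19 mmol/kg

DIC = 8.19 mmol/kg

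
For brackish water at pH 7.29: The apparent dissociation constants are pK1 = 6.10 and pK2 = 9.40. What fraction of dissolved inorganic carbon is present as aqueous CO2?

α₀ = 1 / (1 + K1/[H⁺] + K1K2/[H⁺]²) = 1 / (1 + 10^+1.19 + 10^-0.92)
   = 1 / (1 + 15.488 + 0.12023) = 1/16.608 = 0.06021

α₀ = 0.0602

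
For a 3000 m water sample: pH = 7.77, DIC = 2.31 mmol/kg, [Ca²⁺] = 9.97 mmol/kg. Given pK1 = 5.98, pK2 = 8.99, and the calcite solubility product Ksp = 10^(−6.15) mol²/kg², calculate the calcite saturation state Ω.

α₂ = 1 / (1 + [H⁺]/K2 + [H⁺]²/(K1K2)) = 1 / (1 + 10^+1.22 + 10^-0.57)
   = 1 / (1 + 16.596 + 0.26915) = 1/17.865 = 0.05598
[CO3²⁻] = α₂ × DIC = 0.05598 × 2.31 = 0.1293 mmol/kg
Ksp = 10^(−6.15) = 7.079×10^-7
Ω = [Ca²⁺][CO3²⁻]/Ksp = (9.97×10^-3)(1.293×10^-4) / 7.079×10^-7 = 1.82

Ω = 1.82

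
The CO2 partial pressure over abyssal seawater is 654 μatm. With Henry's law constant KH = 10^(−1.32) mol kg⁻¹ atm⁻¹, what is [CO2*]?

[CO2*] = 31.3 μmol/kg

KH = 10^(−1.32) = 4.786×10^-2 mol kg⁻¹ atm⁻¹
[CO2*] = KH · pCO2 = 4.786×10^-2 × 654×10^-6 atm = 3.13×10^-5 mol/kg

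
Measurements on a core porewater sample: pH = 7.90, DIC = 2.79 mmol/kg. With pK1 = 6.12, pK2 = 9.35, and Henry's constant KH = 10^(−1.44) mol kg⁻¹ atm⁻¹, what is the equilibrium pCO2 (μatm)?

α₀ = 1 / (1 + K1/[H⁺] + K1K2/[H⁺]²) = 1 / (1 + 10^+1.78 + 10^+0.33)
   = 1 / (1 + 60.256 + 2.1380) = 1/63.394 = 0.01577
[CO2*] = α₀ × DIC = 0.01577 × 2.79 = 0.04401 mmol/kg
pCO2 = [CO2*]/KH = 4.401×10^-5 / 3.631×10^-2 = 1210 μatm

pCO2 = 1210 μatm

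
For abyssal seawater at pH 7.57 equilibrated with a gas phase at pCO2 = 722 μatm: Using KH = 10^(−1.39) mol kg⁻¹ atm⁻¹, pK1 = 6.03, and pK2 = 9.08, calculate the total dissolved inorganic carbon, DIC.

[CO2*] = KH · pCO2 = 10^(−1.39) × 722×10^-6 = 2.941×10^-5 mol/kg
α₀ = 1/(1 + K1/[H⁺] + K1K2/[H⁺]²) = 1/(1 + 10^+1.54 + 10^+0.03) = 0.02721
DIC = [CO2*]/α₀ = 2.941×10^-5 / 0.02721 = 1.08 mmol/kg

DIC = 1.08 mmol/kg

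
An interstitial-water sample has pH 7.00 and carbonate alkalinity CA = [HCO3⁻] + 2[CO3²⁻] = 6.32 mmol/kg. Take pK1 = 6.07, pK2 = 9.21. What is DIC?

DIC = 7.01 mmol/kg

CA = [HCO3⁻] + 2[CO3²⁻] = (α₁ + 2α₂)·DIC
At pH 7.00: [H⁺]/K1 = 10^-0.93 = 0.11749, K2/[H⁺] = 10^-2.21 = 0.0061660
α₁ = 1/(1 + 0.11749 + 0.0061660) = 1/1.1237 = 0.8900; α₂ = α₁·K2/[H⁺] = 0.005487
α₁ + 2α₂ = 0.9009
DIC = CA / (α₁ + 2α₂) = 6.32 / 0.9009 = 7.01 mmol/kg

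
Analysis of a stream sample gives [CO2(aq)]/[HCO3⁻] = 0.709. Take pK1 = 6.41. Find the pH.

pH = 6.56

From K1 = [H⁺][HCO3⁻]/[CO2(aq)]:  pH = pK1 − log₁₀([CO2(aq)]/[HCO3⁻])
log₁₀(0.709) = -0.149
pH = 6.41 − (-0.149) = 6.56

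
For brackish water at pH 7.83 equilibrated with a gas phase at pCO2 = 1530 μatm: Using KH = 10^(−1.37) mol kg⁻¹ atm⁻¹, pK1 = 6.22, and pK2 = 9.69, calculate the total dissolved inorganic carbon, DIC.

[CO2*] = KH · pCO2 = 10^(−1.37) × 1530×10^-6 = 6.527×10^-5 mol/kg
α₀ = 1/(1 + K1/[H⁺] + K1K2/[H⁺]²) = 1/(1 + 10^+1.61 + 10^-0.25) = 0.02364
DIC = [CO2*]/α₀ = 6.527×10^-5 / 0.02364 = 2.76 mmol/kg

DIC = 2.76 mmol/kg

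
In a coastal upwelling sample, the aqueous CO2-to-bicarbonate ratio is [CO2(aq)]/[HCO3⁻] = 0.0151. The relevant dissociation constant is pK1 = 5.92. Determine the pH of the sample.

pH = 7.74

From K1 = [H⁺][HCO3⁻]/[CO2(aq)]:  pH = pK1 − log₁₀([CO2(aq)]/[HCO3⁻])
log₁₀(0.0151) = -1.821
pH = 5.92 − (-1.821) = 7.74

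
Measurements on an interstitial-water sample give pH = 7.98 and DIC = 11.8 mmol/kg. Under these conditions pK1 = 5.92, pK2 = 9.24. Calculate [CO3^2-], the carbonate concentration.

α₂ = 1 / (1 + [H⁺]/K2 + [H⁺]²/(K1K2)) = 1 / (1 + 10^+1.26 + 10^-0.80)
   = 1 / (1 + 18.197 + 0.15849) = 1/19.355 = 0.05166
[CO3²⁻] = α₂ × DIC = 0.05166 × 11.8 = 0.610 mmol/kg

[CO3²⁻] = 0.610 mmol/kg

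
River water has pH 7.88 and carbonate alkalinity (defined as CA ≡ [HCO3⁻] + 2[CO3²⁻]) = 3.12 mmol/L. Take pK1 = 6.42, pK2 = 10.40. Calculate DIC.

DIC = 3.22 mmol/L

CA = [HCO3⁻] + 2[CO3²⁻] = (α₁ + 2α₂)·DIC
At pH 7.88: [H⁺]/K1 = 10^-1.46 = 0.034674, K2/[H⁺] = 10^-2.52 = 0.0030200
α₁ = 1/(1 + 0.034674 + 0.0030200) = 1/1.0377 = 0.9637; α₂ = α₁·K2/[H⁺] = 0.002910
α₁ + 2α₂ = 0.9695
DIC = CA / (α₁ + 2α₂) = 3.12 / 0.9695 = 3.22 mmol/L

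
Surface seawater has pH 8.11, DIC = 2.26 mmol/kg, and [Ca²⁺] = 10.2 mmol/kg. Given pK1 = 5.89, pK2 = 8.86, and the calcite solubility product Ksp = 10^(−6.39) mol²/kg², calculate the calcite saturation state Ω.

α₂ = 1 / (1 + [H⁺]/K2 + [H⁺]²/(K1K2)) = 1 / (1 + 10^+0.75 + 10^-1.47)
   = 1 / (1 + 5.6234 + 0.033884) = 1/6.6573 = 0.1502
[CO3²⁻] = α₂ × DIC = 0.1502 × 2.26 = 0.3395 mmol/kg
Ksp = 10^(−6.39) = 4.074×10^-7
Ω = [Ca²⁺][CO3²⁻]/Ksp = (10.2×10^-3)(3.395×10^-4) / 4.074×10^-7 = 8.50

Ω = 8.50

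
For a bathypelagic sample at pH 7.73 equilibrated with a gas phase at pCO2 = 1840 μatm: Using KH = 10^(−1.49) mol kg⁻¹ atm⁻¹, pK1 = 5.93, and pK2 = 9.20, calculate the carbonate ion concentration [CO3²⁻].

[CO2*] = KH · pCO2 = 10^(−1.49) × 1840×10^-6 = 5.954×10^-5 mol/kg
α₀ = 1/(1 + K1/[H⁺] + K1K2/[H⁺]²) = 1/(1 + 10^+1.80 + 10^+0.33) = 0.01510
DIC = [CO2*]/α₀ = 5.954×10^-5 / 0.01510 = 3.944 mmol/kg
[CO3²⁻] = α₂·DIC; α₂ = 0.03228, so [CO3²⁻] = 0.03228 × 3.944 = 0.127 mmol/kg

[CO3²⁻] = 0.127 mmol/kg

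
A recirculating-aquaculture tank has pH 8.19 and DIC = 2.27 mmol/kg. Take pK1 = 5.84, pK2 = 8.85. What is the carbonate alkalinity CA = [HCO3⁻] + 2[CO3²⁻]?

CA = 2.67 mmol/kg

CA = [HCO3⁻] + 2[CO3²⁻] = (α₁ + 2α₂)·DIC
At pH 8.19: [H⁺]/K1 = 10^-2.35 = 0.0044668, K2/[H⁺] = 10^-0.66 = 0.21878
α₁ = 1/(1 + 0.0044668 + 0.21878) = 1/1.2232 = 0.8175; α₂ = α₁·K2/[H⁺] = 0.1788
α₁ + 2α₂ = 1.1752
CA = 1.1752 × 2.27 = 2.67 mmol/kg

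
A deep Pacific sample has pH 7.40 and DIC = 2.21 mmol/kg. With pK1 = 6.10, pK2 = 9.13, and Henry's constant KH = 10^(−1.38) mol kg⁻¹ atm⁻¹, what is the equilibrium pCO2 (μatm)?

pCO2 = 2490 μatm

α₀ = 1 / (1 + K1/[H⁺] + K1K2/[H⁺]²) = 1 / (1 + 10^+1.30 + 10^-0.43)
   = 1 / (1 + 19.953 + 0.37154) = 1/21.324 = 0.04690
[CO2*] = α₀ × DIC = 0.04690 × 2.21 = 0.1036 mmol/kg
pCO2 = [CO2*]/KH = 1.036×10^-4 / 4.169×10^-2 = 2490 μatm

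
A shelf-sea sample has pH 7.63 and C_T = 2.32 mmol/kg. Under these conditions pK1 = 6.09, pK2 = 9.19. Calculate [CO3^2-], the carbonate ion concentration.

[CO3²⁻] = 0.0605 mmol/kg

α₂ = 1 / (1 + [H⁺]/K2 + [H⁺]²/(K1K2)) = 1 / (1 + 10^+1.56 + 10^+0.02)
   = 1 / (1 + 36.308 + 1.0471) = 1/38.355 = 0.02607
[CO3²⁻] = α₂ × DIC = 0.02607 × 2.32 = 0.0605 mmol/kg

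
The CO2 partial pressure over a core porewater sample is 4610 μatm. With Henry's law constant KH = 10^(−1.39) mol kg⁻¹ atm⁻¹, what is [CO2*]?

[CO2*] = 188 μmol/kg

KH = 10^(−1.39) = 4.074×10^-2 mol kg⁻¹ atm⁻¹
[CO2*] = KH · pCO2 = 4.074×10^-2 × 4610×10^-6 atm = 1.88×10^-4 mol/kg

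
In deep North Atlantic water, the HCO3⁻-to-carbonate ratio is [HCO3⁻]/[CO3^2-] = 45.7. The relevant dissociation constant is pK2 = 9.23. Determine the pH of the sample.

From K2 = [H⁺][CO3^2-]/[HCO3⁻]:  pH = pK2 − log₁₀([HCO3⁻]/[CO3^2-])
log₁₀(45.7) = +1.660
pH = 9.23 − (+1.660) = 7.57

pH = 7.57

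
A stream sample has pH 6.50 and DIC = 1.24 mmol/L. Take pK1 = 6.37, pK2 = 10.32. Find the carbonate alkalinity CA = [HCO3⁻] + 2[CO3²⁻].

CA = 0.712 mmol/L

CA = [HCO3⁻] + 2[CO3²⁻] = (α₁ + 2α₂)·DIC
At pH 6.50: [H⁺]/K1 = 10^-0.13 = 0.74131, K2/[H⁺] = 10^-3.82 = 0.00015136
α₁ = 1/(1 + 0.74131 + 0.00015136) = 1/1.7415 = 0.5742; α₂ = α₁·K2/[H⁺] = 8.691×10^-5
α₁ + 2α₂ = 0.5744
CA = 0.5744 × 1.24 = 0.712 mmol/L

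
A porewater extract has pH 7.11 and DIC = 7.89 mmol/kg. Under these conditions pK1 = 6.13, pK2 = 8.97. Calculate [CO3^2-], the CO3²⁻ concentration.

α₂ = 1 / (1 + [H⁺]/K2 + [H⁺]²/(K1K2)) = 1 / (1 + 10^+1.86 + 10^+0.88)
   = 1 / (1 + 72.444 + 7.5858) = 1/81.029 = 0.01234
[CO3²⁻] = α₂ × DIC = 0.01234 × 7.89 = 0.0974 mmol/kg

[CO3²⁻] = 0.0974 mmol/kg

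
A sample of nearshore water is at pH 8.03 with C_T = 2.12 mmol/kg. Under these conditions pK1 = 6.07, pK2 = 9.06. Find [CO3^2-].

[CO3²⁻] = 0.179 mmol/kg

α₂ = 1 / (1 + [H⁺]/K2 + [H⁺]²/(K1K2)) = 1 / (1 + 10^+1.03 + 10^-0.93)
   = 1 / (1 + 10.715 + 0.11749) = 1/11.833 = 0.08451
[CO3²⁻] = α₂ × DIC = 0.08451 × 2.12 = 0.179 mmol/kg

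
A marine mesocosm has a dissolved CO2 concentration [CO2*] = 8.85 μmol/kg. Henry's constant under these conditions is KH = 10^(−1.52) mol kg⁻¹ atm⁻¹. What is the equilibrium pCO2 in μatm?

KH = 10^(−1.52) = 3.020×10^-2 mol kg⁻¹ atm⁻¹
pCO2 = [CO2*]/KH = 8.85×10^-6 / 3.020×10^-2 = 2.93×10^-4 atm = 293 μatm

pCO2 = 293 μatm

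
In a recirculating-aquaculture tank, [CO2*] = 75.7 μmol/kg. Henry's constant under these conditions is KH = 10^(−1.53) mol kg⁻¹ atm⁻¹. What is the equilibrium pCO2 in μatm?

pCO2 = 2570 μatm

KH = 10^(−1.53) = 2.951×10^-2 mol kg⁻¹ atm⁻¹
pCO2 = [CO2*]/KH = 75.7×10^-6 / 2.951×10^-2 = 2.57×10^-3 atm = 2570 μatm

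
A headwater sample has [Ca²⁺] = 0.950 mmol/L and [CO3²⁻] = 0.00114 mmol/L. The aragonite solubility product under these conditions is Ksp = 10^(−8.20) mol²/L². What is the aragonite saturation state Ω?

Ksp = 10^(−8.20) = 6.310×10^-9
Ω = [Ca²⁺][CO3²⁻]/Ksp = (0.950×10^-3)(0.00114×10^-3) / 6.310×10^-9 = 0.172

Ω = 0.172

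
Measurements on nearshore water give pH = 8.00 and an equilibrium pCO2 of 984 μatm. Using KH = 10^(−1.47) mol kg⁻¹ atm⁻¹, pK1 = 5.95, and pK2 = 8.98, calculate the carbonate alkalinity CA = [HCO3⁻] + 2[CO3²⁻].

[CO2*] = KH · pCO2 = 10^(−1.47) × 984×10^-6 = 3.334×10^-5 mol/kg
α₀ = 1/(1 + K1/[H⁺] + K1K2/[H⁺]²) = 1/(1 + 10^+2.05 + 10^+1.07) = 0.008003
DIC = [CO2*]/α₀ = 3.334×10^-5 / 0.008003 = 4.166 mmol/kg
CA = (α₁ + 2α₂)·DIC = (0.8980 + 2×0.09403) × 4.166 = 4.52 mmol/kg

CA = 4.52 mmol/kg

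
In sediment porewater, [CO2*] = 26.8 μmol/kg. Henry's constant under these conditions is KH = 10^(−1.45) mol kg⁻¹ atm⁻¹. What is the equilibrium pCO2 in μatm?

KH = 10^(−1.45) = 3.548×10^-2 mol kg⁻¹ atm⁻¹
pCO2 = [CO2*]/KH = 26.8×10^-6 / 3.548×10^-2 = 7.55×10^-4 atm = 755 μatm

pCO2 = 755 μatm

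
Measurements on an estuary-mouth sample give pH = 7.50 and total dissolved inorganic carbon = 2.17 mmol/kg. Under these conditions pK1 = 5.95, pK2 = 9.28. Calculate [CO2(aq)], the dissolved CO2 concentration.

α₀ = 1 / (1 + K1/[H⁺] + K1K2/[H⁺]²) = 1 / (1 + 10^+1.55 + 10^-0.23)
   = 1 / (1 + 35.481 + 0.58884) = 1/37.070 = 0.02698
[CO2*] = α₀ × DIC = 0.02698 × 2.17 = 0.0585 mmol/kg

[CO2*] = 0.0585 mmol/kg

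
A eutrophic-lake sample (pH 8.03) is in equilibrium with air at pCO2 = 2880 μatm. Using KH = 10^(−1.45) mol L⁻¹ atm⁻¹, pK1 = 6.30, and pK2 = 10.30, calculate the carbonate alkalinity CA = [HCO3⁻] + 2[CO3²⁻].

[CO2*] = KH · pCO2 = 10^(−1.45) × 2880×10^-6 = 1.022×10^-4 mol/L
α₀ = 1/(1 + K1/[H⁺] + K1K2/[H⁺]²) = 1/(1 + 10^+1.73 + 10^-0.54) = 0.01818
DIC = [CO2*]/α₀ = 1.022×10^-4 / 0.01818 = 5.619 mmol/L
CA = (α₁ + 2α₂)·DIC = (0.9766 + 2×0.005244) × 5.619 = 5.55 mmol/L

CA = 5.55 mmol/L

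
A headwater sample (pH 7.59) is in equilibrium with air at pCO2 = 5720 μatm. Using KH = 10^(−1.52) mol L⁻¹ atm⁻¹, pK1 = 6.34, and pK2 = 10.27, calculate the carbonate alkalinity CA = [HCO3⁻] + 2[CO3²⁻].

CA = 3.08 mmol/L

[CO2*] = KH · pCO2 = 10^(−1.52) × 5720×10^-6 = 1.727×10^-4 mol/L
α₀ = 1/(1 + K1/[H⁺] + K1K2/[H⁺]²) = 1/(1 + 10^+1.25 + 10^-1.43) = 0.05314
DIC = [CO2*]/α₀ = 1.727×10^-4 / 0.05314 = 3.251 mmol/L
CA = (α₁ + 2α₂)·DIC = (0.9449 + 2×0.001974) × 3.251 = 3.08 mmol/L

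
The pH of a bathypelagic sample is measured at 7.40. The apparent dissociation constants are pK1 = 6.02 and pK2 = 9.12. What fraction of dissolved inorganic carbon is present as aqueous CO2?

α₀ = 1 / (1 + K1/[H⁺] + K1K2/[H⁺]²) = 1 / (1 + 10^+1.38 + 10^-0.34)
   = 1 / (1 + 23.988 + 0.45709) = 1/25.445 = 0.03930

α₀ = 0.0393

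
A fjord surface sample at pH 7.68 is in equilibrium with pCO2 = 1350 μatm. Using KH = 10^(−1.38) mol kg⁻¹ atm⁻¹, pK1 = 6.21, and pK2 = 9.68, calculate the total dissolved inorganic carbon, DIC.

DIC = 1.73 mmol/kg

[CO2*] = KH · pCO2 = 10^(−1.38) × 1350×10^-6 = 5.628×10^-5 mol/kg
α₀ = 1/(1 + K1/[H⁺] + K1K2/[H⁺]²) = 1/(1 + 10^+1.47 + 10^-0.53) = 0.03246
DIC = [CO2*]/α₀ = 5.628×10^-5 / 0.03246 = 1.73 mmol/kg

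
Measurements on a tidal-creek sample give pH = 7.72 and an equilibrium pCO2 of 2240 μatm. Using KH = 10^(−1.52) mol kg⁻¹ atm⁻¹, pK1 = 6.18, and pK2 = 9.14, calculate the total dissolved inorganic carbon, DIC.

DIC = 2.50 mmol/kg

[CO2*] = KH · pCO2 = 10^(−1.52) × 2240×10^-6 = 6.765×10^-5 mol/kg
α₀ = 1/(1 + K1/[H⁺] + K1K2/[H⁺]²) = 1/(1 + 10^+1.54 + 10^+0.12) = 0.02703
DIC = [CO2*]/α₀ = 6.765×10^-5 / 0.02703 = 2.50 mmol/kg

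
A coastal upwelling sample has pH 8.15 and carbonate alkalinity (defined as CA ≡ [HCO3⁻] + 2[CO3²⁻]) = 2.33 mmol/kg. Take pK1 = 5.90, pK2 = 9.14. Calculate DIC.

CA = [HCO3⁻] + 2[CO3²⁻] = (α₁ + 2α₂)·DIC
At pH 8.15: [H⁺]/K1 = 10^-2.25 = 0.0056234, K2/[H⁺] = 10^-0.99 = 0.10233
α₁ = 1/(1 + 0.0056234 + 0.10233) = 1/1.1080 = 0.9026; α₂ = α₁·K2/[H⁺] = 0.09236
α₁ + 2α₂ = 1.0873
DIC = CA / (α₁ + 2α₂) = 2.33 / 1.0873 = 2.14 mmol/kg

DIC = 2.14 mmol/kg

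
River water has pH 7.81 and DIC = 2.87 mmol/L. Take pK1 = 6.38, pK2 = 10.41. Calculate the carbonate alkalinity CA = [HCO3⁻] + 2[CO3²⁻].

CA = [HCO3⁻] + 2[CO3²⁻] = (α₁ + 2α₂)·DIC
At pH 7.81: [H⁺]/K1 = 10^-1.43 = 0.037154, K2/[H⁺] = 10^-2.60 = 0.0025119
α₁ = 1/(1 + 0.037154 + 0.0025119) = 1/1.0397 = 0.9618; α₂ = α₁·K2/[H⁺] = 0.002416
α₁ + 2α₂ = 0.9667
CA = 0.9667 × 2.87 = 2.77 mmol/L

CA = 2.77 mmol/L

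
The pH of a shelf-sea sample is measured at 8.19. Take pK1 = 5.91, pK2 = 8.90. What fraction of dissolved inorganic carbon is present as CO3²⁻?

α₂ = 0.162

α₂ = 1 / (1 + [H⁺]/K2 + [H⁺]²/(K1K2)) = 1 / (1 + 10^+0.71 + 10^-1.57)
   = 1 / (1 + 5.1286 + 0.026915) = 1/6.1555 = 0.1625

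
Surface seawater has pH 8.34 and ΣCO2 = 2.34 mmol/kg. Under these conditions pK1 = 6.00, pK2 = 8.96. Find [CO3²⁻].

[CO3²⁻] = 0.451 mmol/kg

α₂ = 1 / (1 + [H⁺]/K2 + [H⁺]²/(K1K2)) = 1 / (1 + 10^+0.62 + 10^-1.72)
   = 1 / (1 + 4.1687 + 0.019055) = 1/5.1877 = 0.1928
[CO3²⁻] = α₂ × DIC = 0.1928 × 2.34 = 0.451 mmol/kg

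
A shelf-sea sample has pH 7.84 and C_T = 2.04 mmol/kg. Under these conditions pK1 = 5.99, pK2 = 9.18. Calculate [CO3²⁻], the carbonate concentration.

[CO3²⁻] = 0.0880 mmol/kg

α₂ = 1 / (1 + [H⁺]/K2 + [H⁺]²/(K1K2)) = 1 / (1 + 10^+1.34 + 10^-0.51)
   = 1 / (1 + 21.878 + 0.30903) = 1/23.187 = 0.04313
[CO3²⁻] = α₂ × DIC = 0.04313 × 2.04 = 0.0880 mmol/kg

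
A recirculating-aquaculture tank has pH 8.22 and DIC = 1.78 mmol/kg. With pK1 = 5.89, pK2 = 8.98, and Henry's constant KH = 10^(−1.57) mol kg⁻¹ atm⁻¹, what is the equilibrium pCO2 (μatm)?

α₀ = 1 / (1 + K1/[H⁺] + K1K2/[H⁺]²) = 1 / (1 + 10^+2.33 + 10^+1.57)
   = 1 / (1 + 213.80 + 37.154) = 1/251.95 = 0.003969
[CO2*] = α₀ × DIC = 0.003969 × 1.78 = 0.007065 mmol/kg = 7.065 μmol/kg
pCO2 = [CO2*]/KH = 7.065×10^-6 / 2.692×10^-2 = 262 μatm

pCO2 = 262 μatm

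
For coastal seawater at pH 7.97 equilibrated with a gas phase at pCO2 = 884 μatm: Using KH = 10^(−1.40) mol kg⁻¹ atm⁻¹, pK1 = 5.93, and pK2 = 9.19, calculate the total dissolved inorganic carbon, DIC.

[CO2*] = KH · pCO2 = 10^(−1.40) × 884×10^-6 = 3.519×10^-5 mol/kg
α₀ = 1/(1 + K1/[H⁺] + K1K2/[H⁺]²) = 1/(1 + 10^+2.04 + 10^+0.82) = 0.008528
DIC = [CO2*]/α₀ = 3.519×10^-5 / 0.008528 = 4.13 mmol/kg

DIC = 4.13 mmol/kg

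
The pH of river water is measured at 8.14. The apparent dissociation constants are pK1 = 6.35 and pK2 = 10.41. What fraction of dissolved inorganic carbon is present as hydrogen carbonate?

α₁ = 0.979

α₁ = 1 / (1 + [H⁺]/K1 + K2/[H⁺]) = 1 / (1 + 10^-1.79 + 10^-2.27)
   = 1 / (1 + 0.016218 + 0.0053703) = 1/1.0216 = 0.9789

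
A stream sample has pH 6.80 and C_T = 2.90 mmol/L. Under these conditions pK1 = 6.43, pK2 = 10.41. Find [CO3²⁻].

α₂ = 1 / (1 + [H⁺]/K2 + [H⁺]²/(K1K2)) = 1 / (1 + 10^+3.61 + 10^+3.24)
   = 1 / (1 + 4073.8 + 1737.8) = 1/5812.6 = 0.0001720
[CO3²⁻] = α₂ × DIC = 0.0001720 × 2.90 = 0.000499 mmol/L = 0.499 μmol/L

[CO3²⁻] = 0.499 μmol/L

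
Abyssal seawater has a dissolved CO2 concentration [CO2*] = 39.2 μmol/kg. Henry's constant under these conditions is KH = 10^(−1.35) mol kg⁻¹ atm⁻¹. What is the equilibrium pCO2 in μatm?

pCO2 = 878 μatm

KH = 10^(−1.35) = 4.467×10^-2 mol kg⁻¹ atm⁻¹
pCO2 = [CO2*]/KH = 39.2×10^-6 / 4.467×10^-2 = 8.78×10^-4 atm = 878 μatm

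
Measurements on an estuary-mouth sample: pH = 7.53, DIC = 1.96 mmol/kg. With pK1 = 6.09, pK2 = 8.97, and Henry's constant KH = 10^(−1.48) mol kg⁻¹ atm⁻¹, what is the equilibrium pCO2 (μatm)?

pCO2 = 2000 μatm

α₀ = 1 / (1 + K1/[H⁺] + K1K2/[H⁺]²) = 1 / (1 + 10^+1.44 + 10^+0.00)
   = 1 / (1 + 27.542 + 1.0000) = 1/29.542 = 0.03385
[CO2*] = α₀ × DIC = 0.03385 × 1.96 = 0.06635 mmol/kg
pCO2 = [CO2*]/KH = 6.635×10^-5 / 3.311×10^-2 = 2000 μatm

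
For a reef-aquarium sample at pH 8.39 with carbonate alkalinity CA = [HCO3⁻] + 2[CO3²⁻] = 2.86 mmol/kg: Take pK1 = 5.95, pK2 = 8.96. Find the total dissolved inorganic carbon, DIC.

DIC = 2.37 mmol/kg

CA = [HCO3⁻] + 2[CO3²⁻] = (α₁ + 2α₂)·DIC
At pH 8.39: [H⁺]/K1 = 10^-2.44 = 0.0036308, K2/[H⁺] = 10^-0.57 = 0.26915
α₁ = 1/(1 + 0.0036308 + 0.26915) = 1/1.2728 = 0.7857; α₂ = α₁·K2/[H⁺] = 0.2115
α₁ + 2α₂ = 1.2086
DIC = CA / (α₁ + 2α₂) = 2.86 / 1.2086 = 2.37 mmol/kg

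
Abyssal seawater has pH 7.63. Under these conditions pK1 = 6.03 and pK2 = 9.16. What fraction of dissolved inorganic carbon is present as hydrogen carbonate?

α₁ = 1 / (1 + [H⁺]/K1 + K2/[H⁺]) = 1 / (1 + 10^-1.60 + 10^-1.53)
   = 1 / (1 + 0.025119 + 0.029512) = 1/1.0546 = 0.9482

α₁ = 0.948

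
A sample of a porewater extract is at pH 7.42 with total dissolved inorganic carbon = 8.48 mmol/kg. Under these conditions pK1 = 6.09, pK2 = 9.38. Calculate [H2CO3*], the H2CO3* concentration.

[CO2*] = 0.375 mmol/kg

α₀ = 1 / (1 + K1/[H⁺] + K1K2/[H⁺]²) = 1 / (1 + 10^+1.33 + 10^-0.63)
   = 1 / (1 + 21.380 + 0.23442) = 1/22.614 = 0.04422
[CO2*] = α₀ × DIC = 0.04422 × 8.48 = 0.375 mmol/kg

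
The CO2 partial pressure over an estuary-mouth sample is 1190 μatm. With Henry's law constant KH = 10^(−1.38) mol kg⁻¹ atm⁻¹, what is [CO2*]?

[CO2*] = 49.6 μmol/kg

KH = 10^(−1.38) = 4.169×10^-2 mol kg⁻¹ atm⁻¹
[CO2*] = KH · pCO2 = 4.169×10^-2 × 1190×10^-6 atm = 4.96×10^-5 mol/kg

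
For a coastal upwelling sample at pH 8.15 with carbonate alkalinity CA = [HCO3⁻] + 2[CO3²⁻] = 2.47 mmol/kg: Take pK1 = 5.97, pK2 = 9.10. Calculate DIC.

CA = [HCO3⁻] + 2[CO3²⁻] = (α₁ + 2α₂)·DIC
At pH 8.15: [H⁺]/K1 = 10^-2.18 = 0.0066069, K2/[H⁺] = 10^-0.95 = 0.11220
α₁ = 1/(1 + 0.0066069 + 0.11220) = 1/1.1188 = 0.8938; α₂ = α₁·K2/[H⁺] = 0.1003
α₁ + 2α₂ = 1.0944
DIC = CA / (α₁ + 2α₂) = 2.47 / 1.0944 = 2.26 mmol/kg

DIC = 2.26 mmol/kg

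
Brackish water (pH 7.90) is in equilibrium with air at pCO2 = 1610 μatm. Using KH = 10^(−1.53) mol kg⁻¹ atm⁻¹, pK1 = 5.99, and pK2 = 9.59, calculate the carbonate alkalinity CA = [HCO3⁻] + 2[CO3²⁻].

[CO2*] = KH · pCO2 = 10^(−1.53) × 1610×10^-6 = 4.751×10^-5 mol/kg
α₀ = 1/(1 + K1/[H⁺] + K1K2/[H⁺]²) = 1/(1 + 10^+1.91 + 10^+0.22) = 0.01191
DIC = [CO2*]/α₀ = 4.751×10^-5 / 0.01191 = 3.988 mmol/kg
CA = (α₁ + 2α₂)·DIC = (0.9683 + 2×0.01977) × 3.988 = 4.02 mmol/kg

CA = 4.02 mmol/kg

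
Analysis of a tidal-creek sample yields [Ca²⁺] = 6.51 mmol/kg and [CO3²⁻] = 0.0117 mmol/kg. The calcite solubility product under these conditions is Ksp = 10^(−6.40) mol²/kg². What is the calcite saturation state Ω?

Ω = 0.191

Ksp = 10^(−6.40) = 3.981×10^-7
Ω = [Ca²⁺][CO3²⁻]/Ksp = (6.51×10^-3)(0.0117×10^-3) / 3.981×10^-7 = 0.191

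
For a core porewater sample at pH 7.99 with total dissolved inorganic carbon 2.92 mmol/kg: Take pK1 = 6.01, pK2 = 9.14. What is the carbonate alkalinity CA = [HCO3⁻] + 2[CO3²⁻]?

CA = [HCO3⁻] + 2[CO3²⁻] = (α₁ + 2α₂)·DIC
At pH 7.99: [H⁺]/K1 = 10^-1.98 = 0.010471, K2/[H⁺] = 10^-1.15 = 0.070795
α₁ = 1/(1 + 0.010471 + 0.070795) = 1/1.0813 = 0.9248; α₂ = α₁·K2/[H⁺] = 0.06547
α₁ + 2α₂ = 1.0558
CA = 1.0558 × 2.92 = 3.08 mmol/kg

CA = 3.08 mmol/kg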